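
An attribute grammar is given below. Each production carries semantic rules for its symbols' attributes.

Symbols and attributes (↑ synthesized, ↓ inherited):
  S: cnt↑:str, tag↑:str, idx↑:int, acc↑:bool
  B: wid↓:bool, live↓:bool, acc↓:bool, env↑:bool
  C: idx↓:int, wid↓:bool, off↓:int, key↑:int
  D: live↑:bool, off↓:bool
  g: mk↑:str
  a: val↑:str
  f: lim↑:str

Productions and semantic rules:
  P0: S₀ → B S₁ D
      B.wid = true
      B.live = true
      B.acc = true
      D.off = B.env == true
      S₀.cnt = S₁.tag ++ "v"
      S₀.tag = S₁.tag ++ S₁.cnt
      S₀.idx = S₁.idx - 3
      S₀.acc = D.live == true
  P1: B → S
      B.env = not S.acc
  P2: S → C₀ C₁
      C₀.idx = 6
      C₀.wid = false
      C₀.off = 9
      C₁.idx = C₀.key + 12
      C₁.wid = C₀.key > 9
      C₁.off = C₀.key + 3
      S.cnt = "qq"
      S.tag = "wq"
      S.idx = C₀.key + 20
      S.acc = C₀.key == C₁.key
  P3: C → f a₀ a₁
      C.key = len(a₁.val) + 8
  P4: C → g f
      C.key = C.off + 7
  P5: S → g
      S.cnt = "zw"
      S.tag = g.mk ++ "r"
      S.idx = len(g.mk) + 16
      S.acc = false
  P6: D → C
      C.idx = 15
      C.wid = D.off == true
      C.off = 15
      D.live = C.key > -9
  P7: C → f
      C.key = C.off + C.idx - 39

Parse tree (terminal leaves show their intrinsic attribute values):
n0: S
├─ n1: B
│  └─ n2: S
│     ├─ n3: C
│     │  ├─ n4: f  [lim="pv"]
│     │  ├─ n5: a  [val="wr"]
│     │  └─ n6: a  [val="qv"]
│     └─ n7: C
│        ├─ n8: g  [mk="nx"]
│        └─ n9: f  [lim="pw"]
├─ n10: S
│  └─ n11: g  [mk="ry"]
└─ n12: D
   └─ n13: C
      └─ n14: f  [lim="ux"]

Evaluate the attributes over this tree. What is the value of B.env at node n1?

1. n1.wid = true  [true]
2. n1.live = true  [true]
3. n1.acc = true  [true]
4. n3.idx = 6  [6]
5. n3.wid = false  [false]
6. n3.off = 9  [9]
7. n4.lim = "pv"  [terminal]
8. n5.val = "wr"  [terminal]
9. n6.val = "qv"  [terminal]
10. n3.key = 10  [len(a₁.val) + 8]
11. n7.idx = 22  [C₀.key + 12]
12. n7.wid = true  [C₀.key > 9]
13. n7.off = 13  [C₀.key + 3]
14. n8.mk = "nx"  [terminal]
15. n9.lim = "pw"  [terminal]
16. n7.key = 20  [C.off + 7]
17. n2.cnt = "qq"  ["qq"]
18. n2.tag = "wq"  ["wq"]
19. n2.idx = 30  [C₀.key + 20]
20. n2.acc = false  [C₀.key == C₁.key]
21. n1.env = true  [not S.acc]
22. n11.mk = "ry"  [terminal]
23. n10.cnt = "zw"  ["zw"]
24. n10.tag = "ryr"  [g.mk ++ "r"]
25. n10.idx = 18  [len(g.mk) + 16]
26. n10.acc = false  [false]
27. n12.off = true  [B.env == true]
28. n13.idx = 15  [15]
29. n13.wid = true  [D.off == true]
30. n13.off = 15  [15]
31. n14.lim = "ux"  [terminal]
32. n13.key = -9  [C.off + C.idx - 39]
33. n12.live = false  [C.key > -9]
34. n0.cnt = "ryrv"  [S₁.tag ++ "v"]
35. n0.tag = "ryrzw"  [S₁.tag ++ S₁.cnt]
36. n0.idx = 15  [S₁.idx - 3]
37. n0.acc = false  [D.live == true]

true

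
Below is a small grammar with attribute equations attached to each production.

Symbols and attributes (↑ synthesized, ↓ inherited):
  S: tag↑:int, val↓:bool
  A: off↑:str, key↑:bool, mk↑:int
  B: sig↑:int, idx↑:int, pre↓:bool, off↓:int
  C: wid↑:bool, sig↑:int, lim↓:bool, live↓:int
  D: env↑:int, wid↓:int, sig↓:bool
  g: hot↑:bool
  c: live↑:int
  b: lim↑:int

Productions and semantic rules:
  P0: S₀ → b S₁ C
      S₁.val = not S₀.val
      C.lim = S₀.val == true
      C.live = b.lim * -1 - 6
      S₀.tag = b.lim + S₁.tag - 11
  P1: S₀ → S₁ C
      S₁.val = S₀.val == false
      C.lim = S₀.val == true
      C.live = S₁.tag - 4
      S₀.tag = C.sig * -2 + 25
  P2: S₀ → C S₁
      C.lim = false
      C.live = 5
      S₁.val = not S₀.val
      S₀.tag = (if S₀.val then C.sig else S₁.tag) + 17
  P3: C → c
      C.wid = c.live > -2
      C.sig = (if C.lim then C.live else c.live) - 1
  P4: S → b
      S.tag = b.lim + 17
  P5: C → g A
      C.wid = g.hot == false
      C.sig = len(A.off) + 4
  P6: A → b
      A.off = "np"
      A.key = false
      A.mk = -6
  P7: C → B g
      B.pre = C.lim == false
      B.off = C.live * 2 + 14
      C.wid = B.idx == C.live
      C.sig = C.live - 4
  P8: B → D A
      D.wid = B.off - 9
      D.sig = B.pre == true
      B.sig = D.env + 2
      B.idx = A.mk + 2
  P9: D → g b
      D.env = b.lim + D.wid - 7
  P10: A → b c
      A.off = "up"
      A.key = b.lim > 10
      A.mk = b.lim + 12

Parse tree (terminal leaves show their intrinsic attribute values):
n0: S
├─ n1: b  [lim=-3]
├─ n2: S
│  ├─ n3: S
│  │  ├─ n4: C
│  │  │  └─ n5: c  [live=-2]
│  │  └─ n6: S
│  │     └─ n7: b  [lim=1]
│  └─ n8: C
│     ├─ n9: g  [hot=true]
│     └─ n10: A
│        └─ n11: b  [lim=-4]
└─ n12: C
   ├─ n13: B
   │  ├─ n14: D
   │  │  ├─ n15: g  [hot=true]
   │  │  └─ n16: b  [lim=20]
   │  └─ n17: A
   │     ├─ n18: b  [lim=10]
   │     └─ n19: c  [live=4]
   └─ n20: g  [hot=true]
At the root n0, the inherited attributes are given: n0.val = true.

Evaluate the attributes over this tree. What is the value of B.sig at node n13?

1. n0.val = true  [given at root]
2. n1.lim = -3  [terminal]
3. n2.val = false  [not S₀.val]
4. n3.val = true  [S₀.val == false]
5. n4.lim = false  [false]
6. n4.live = 5  [5]
7. n5.live = -2  [terminal]
8. n4.wid = false  [c.live > -2]
9. n4.sig = -3  [(if C.lim then C.live else c.live) - 1]
10. n6.val = false  [not S₀.val]
11. n7.lim = 1  [terminal]
12. n6.tag = 18  [b.lim + 17]
13. n3.tag = 14  [(if S₀.val then C.sig else S₁.tag) + 17]
14. n8.lim = false  [S₀.val == true]
15. n8.live = 10  [S₁.tag - 4]
16. n9.hot = true  [terminal]
17. n11.lim = -4  [terminal]
18. n10.off = "np"  ["np"]
19. n10.key = false  [false]
20. n10.mk = -6  [-6]
21. n8.wid = false  [g.hot == false]
22. n8.sig = 6  [len(A.off) + 4]
23. n2.tag = 13  [C.sig * -2 + 25]
24. n12.lim = true  [S₀.val == true]
25. n12.live = -3  [b.lim * -1 - 6]
26. n13.pre = false  [C.lim == false]
27. n13.off = 8  [C.live * 2 + 14]
28. n14.wid = -1  [B.off - 9]
29. n14.sig = false  [B.pre == true]
30. n15.hot = true  [terminal]
31. n16.lim = 20  [terminal]
32. n14.env = 12  [b.lim + D.wid - 7]
33. n18.lim = 10  [terminal]
34. n19.live = 4  [terminal]
35. n17.off = "up"  ["up"]
36. n17.key = false  [b.lim > 10]
37. n17.mk = 22  [b.lim + 12]
38. n13.sig = 14  [D.env + 2]
39. n13.idx = 24  [A.mk + 2]
40. n20.hot = true  [terminal]
41. n12.wid = false  [B.idx == C.live]
42. n12.sig = -7  [C.live - 4]
43. n0.tag = -1  [b.lim + S₁.tag - 11]

14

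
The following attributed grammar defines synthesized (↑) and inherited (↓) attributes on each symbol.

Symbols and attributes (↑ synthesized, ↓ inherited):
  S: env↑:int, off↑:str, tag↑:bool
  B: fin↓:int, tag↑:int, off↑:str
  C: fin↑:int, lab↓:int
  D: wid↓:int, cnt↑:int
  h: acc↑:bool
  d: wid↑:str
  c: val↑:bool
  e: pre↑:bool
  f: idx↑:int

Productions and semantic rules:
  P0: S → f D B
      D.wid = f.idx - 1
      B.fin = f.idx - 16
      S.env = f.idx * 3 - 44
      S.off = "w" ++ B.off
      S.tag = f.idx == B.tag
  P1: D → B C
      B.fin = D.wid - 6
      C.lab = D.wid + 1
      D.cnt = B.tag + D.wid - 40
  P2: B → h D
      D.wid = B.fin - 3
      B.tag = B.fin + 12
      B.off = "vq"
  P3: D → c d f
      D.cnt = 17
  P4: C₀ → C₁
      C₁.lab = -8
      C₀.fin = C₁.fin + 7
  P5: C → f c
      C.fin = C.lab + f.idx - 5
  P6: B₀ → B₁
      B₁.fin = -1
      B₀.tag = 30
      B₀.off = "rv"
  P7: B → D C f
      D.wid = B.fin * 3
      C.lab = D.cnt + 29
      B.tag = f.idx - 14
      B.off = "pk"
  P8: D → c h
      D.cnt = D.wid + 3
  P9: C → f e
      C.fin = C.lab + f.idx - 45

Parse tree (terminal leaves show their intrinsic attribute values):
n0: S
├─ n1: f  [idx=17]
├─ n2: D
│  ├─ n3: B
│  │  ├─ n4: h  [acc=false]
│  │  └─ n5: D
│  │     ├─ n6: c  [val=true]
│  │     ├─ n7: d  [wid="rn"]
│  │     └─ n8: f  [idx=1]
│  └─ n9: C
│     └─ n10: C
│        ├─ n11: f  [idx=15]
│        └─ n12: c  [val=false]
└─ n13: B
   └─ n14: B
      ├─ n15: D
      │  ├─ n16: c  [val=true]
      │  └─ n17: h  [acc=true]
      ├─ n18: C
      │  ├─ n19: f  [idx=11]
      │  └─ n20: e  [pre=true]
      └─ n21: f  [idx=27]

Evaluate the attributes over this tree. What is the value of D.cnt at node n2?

-2

1. n1.idx = 17  [terminal]
2. n2.wid = 16  [f.idx - 1]
3. n3.fin = 10  [D.wid - 6]
4. n4.acc = false  [terminal]
5. n5.wid = 7  [B.fin - 3]
6. n6.val = true  [terminal]
7. n7.wid = "rn"  [terminal]
8. n8.idx = 1  [terminal]
9. n5.cnt = 17  [17]
10. n3.tag = 22  [B.fin + 12]
11. n3.off = "vq"  ["vq"]
12. n9.lab = 17  [D.wid + 1]
13. n10.lab = -8  [-8]
14. n11.idx = 15  [terminal]
15. n12.val = false  [terminal]
16. n10.fin = 2  [C.lab + f.idx - 5]
17. n9.fin = 9  [C₁.fin + 7]
18. n2.cnt = -2  [B.tag + D.wid - 40]
19. n13.fin = 1  [f.idx - 16]
20. n14.fin = -1  [-1]
21. n15.wid = -3  [B.fin * 3]
22. n16.val = true  [terminal]
23. n17.acc = true  [terminal]
24. n15.cnt = 0  [D.wid + 3]
25. n18.lab = 29  [D.cnt + 29]
26. n19.idx = 11  [terminal]
27. n20.pre = true  [terminal]
28. n18.fin = -5  [C.lab + f.idx - 45]
29. n21.idx = 27  [terminal]
30. n14.tag = 13  [f.idx - 14]
31. n14.off = "pk"  ["pk"]
32. n13.tag = 30  [30]
33. n13.off = "rv"  ["rv"]
34. n0.env = 7  [f.idx * 3 - 44]
35. n0.off = "wrv"  ["w" ++ B.off]
36. n0.tag = false  [f.idx == B.tag]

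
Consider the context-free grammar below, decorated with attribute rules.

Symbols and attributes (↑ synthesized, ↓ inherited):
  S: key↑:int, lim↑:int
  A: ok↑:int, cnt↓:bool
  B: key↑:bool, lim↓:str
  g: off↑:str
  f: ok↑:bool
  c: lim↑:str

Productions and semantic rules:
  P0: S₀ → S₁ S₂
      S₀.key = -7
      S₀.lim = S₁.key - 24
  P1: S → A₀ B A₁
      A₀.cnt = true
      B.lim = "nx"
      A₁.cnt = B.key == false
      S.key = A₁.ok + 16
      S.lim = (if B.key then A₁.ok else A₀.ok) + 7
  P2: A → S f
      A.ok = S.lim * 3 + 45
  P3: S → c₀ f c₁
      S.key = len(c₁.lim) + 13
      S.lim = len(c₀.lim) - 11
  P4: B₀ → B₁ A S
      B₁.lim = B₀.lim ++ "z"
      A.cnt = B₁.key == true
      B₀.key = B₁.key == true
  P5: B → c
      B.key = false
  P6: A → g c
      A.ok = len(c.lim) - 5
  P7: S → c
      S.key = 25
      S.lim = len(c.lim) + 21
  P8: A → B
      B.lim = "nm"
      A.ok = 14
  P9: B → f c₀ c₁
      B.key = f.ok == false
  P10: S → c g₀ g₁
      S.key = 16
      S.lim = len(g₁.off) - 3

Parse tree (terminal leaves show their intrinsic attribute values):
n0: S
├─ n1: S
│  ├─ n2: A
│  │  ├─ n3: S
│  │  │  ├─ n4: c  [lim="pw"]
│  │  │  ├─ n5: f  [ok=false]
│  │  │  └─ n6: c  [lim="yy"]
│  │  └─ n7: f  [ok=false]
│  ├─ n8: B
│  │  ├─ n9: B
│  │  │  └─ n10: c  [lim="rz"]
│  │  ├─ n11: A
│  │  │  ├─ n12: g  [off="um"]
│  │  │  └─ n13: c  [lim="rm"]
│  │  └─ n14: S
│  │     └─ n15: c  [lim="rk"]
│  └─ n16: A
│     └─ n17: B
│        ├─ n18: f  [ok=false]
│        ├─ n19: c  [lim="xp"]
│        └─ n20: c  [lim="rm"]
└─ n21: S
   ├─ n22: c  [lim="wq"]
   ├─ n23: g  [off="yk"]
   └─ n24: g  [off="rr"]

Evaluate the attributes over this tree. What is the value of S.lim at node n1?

25

1. n2.cnt = true  [true]
2. n4.lim = "pw"  [terminal]
3. n5.ok = false  [terminal]
4. n6.lim = "yy"  [terminal]
5. n3.key = 15  [len(c₁.lim) + 13]
6. n3.lim = -9  [len(c₀.lim) - 11]
7. n7.ok = false  [terminal]
8. n2.ok = 18  [S.lim * 3 + 45]
9. n8.lim = "nx"  ["nx"]
10. n9.lim = "nxz"  [B₀.lim ++ "z"]
11. n10.lim = "rz"  [terminal]
12. n9.key = false  [false]
13. n11.cnt = false  [B₁.key == true]
14. n12.off = "um"  [terminal]
15. n13.lim = "rm"  [terminal]
16. n11.ok = -3  [len(c.lim) - 5]
17. n15.lim = "rk"  [terminal]
18. n14.key = 25  [25]
19. n14.lim = 23  [len(c.lim) + 21]
20. n8.key = false  [B₁.key == true]
21. n16.cnt = true  [B.key == false]
22. n17.lim = "nm"  ["nm"]
23. n18.ok = false  [terminal]
24. n19.lim = "xp"  [terminal]
25. n20.lim = "rm"  [terminal]
26. n17.key = true  [f.ok == false]
27. n16.ok = 14  [14]
28. n1.key = 30  [A₁.ok + 16]
29. n1.lim = 25  [(if B.key then A₁.ok else A₀.ok) + 7]
30. n22.lim = "wq"  [terminal]
31. n23.off = "yk"  [terminal]
32. n24.off = "rr"  [terminal]
33. n21.key = 16  [16]
34. n21.lim = -1  [len(g₁.off) - 3]
35. n0.key = -7  [-7]
36. n0.lim = 6  [S₁.key - 24]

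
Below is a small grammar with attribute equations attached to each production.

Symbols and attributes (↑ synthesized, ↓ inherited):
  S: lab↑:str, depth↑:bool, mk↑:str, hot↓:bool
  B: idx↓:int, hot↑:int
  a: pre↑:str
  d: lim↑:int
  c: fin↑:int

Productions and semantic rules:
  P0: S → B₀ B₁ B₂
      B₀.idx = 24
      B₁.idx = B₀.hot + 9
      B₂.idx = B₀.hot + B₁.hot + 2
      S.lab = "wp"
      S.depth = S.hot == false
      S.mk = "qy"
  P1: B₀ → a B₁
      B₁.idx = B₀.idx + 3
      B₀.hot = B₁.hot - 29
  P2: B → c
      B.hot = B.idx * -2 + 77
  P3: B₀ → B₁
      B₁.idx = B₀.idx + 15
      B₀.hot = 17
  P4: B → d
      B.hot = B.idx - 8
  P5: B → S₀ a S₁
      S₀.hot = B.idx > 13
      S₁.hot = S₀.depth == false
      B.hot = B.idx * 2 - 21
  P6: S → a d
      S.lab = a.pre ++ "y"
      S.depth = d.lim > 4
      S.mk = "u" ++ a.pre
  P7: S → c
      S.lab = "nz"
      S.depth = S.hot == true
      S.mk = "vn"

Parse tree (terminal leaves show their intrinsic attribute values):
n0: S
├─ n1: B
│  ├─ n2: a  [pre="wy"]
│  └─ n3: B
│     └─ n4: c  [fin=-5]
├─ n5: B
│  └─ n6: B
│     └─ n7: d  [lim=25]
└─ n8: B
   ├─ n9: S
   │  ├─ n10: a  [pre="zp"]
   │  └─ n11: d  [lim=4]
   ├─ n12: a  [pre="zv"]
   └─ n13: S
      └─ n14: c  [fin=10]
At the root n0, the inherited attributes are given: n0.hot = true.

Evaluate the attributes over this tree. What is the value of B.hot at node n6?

1. n0.hot = true  [given at root]
2. n1.idx = 24  [24]
3. n2.pre = "wy"  [terminal]
4. n3.idx = 27  [B₀.idx + 3]
5. n4.fin = -5  [terminal]
6. n3.hot = 23  [B.idx * -2 + 77]
7. n1.hot = -6  [B₁.hot - 29]
8. n5.idx = 3  [B₀.hot + 9]
9. n6.idx = 18  [B₀.idx + 15]
10. n7.lim = 25  [terminal]
11. n6.hot = 10  [B.idx - 8]
12. n5.hot = 17  [17]
13. n8.idx = 13  [B₀.hot + B₁.hot + 2]
14. n9.hot = false  [B.idx > 13]
15. n10.pre = "zp"  [terminal]
16. n11.lim = 4  [terminal]
17. n9.lab = "zpy"  [a.pre ++ "y"]
18. n9.depth = false  [d.lim > 4]
19. n9.mk = "uzp"  ["u" ++ a.pre]
20. n12.pre = "zv"  [terminal]
21. n13.hot = true  [S₀.depth == false]
22. n14.fin = 10  [terminal]
23. n13.lab = "nz"  ["nz"]
24. n13.depth = true  [S.hot == true]
25. n13.mk = "vn"  ["vn"]
26. n8.hot = 5  [B.idx * 2 - 21]
27. n0.lab = "wp"  ["wp"]
28. n0.depth = false  [S.hot == false]
29. n0.mk = "qy"  ["qy"]

10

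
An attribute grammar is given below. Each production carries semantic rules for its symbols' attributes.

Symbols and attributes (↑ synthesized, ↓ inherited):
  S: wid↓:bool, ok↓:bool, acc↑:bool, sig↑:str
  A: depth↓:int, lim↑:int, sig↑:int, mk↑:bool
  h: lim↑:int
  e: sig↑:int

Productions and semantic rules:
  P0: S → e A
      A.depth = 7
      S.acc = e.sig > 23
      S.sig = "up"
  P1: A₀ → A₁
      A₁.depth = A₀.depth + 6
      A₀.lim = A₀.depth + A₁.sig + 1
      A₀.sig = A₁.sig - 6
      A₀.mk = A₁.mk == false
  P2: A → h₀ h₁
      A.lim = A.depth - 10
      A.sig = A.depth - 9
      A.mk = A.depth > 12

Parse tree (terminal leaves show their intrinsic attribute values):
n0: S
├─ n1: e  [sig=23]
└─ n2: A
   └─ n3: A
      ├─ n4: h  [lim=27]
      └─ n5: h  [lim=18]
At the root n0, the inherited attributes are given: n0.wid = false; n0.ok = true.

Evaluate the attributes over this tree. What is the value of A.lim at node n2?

12

1. n0.wid = false  [given at root]
2. n0.ok = true  [given at root]
3. n1.sig = 23  [terminal]
4. n2.depth = 7  [7]
5. n3.depth = 13  [A₀.depth + 6]
6. n4.lim = 27  [terminal]
7. n5.lim = 18  [terminal]
8. n3.lim = 3  [A.depth - 10]
9. n3.sig = 4  [A.depth - 9]
10. n3.mk = true  [A.depth > 12]
11. n2.lim = 12  [A₀.depth + A₁.sig + 1]
12. n2.sig = -2  [A₁.sig - 6]
13. n2.mk = false  [A₁.mk == false]
14. n0.acc = false  [e.sig > 23]
15. n0.sig = "up"  ["up"]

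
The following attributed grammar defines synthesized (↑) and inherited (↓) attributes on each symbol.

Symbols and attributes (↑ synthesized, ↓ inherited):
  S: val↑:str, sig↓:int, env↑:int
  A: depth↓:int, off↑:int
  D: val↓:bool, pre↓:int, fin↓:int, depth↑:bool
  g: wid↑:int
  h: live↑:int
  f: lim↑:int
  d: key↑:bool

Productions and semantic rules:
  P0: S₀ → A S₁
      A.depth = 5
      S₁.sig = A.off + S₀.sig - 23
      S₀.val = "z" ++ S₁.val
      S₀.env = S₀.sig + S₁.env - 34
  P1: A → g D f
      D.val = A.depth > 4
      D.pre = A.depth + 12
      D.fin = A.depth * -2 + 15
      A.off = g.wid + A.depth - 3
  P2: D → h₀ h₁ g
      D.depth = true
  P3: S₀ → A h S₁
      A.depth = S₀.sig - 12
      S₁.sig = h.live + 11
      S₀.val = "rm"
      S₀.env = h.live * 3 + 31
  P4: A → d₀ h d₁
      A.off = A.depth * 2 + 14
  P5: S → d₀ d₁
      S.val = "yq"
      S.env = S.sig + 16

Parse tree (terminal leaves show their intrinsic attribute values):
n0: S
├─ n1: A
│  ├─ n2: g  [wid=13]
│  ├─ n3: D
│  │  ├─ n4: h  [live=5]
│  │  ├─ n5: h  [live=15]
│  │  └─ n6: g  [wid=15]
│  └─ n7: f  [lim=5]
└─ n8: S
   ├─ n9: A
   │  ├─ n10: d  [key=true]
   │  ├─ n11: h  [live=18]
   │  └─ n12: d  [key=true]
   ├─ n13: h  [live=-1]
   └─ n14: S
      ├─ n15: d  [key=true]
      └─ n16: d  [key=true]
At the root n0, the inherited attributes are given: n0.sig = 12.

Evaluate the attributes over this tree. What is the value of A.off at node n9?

-2

1. n0.sig = 12  [given at root]
2. n1.depth = 5  [5]
3. n2.wid = 13  [terminal]
4. n3.val = true  [A.depth > 4]
5. n3.pre = 17  [A.depth + 12]
6. n3.fin = 5  [A.depth * -2 + 15]
7. n4.live = 5  [terminal]
8. n5.live = 15  [terminal]
9. n6.wid = 15  [terminal]
10. n3.depth = true  [true]
11. n7.lim = 5  [terminal]
12. n1.off = 15  [g.wid + A.depth - 3]
13. n8.sig = 4  [A.off + S₀.sig - 23]
14. n9.depth = -8  [S₀.sig - 12]
15. n10.key = true  [terminal]
16. n11.live = 18  [terminal]
17. n12.key = true  [terminal]
18. n9.off = -2  [A.depth * 2 + 14]
19. n13.live = -1  [terminal]
20. n14.sig = 10  [h.live + 11]
21. n15.key = true  [terminal]
22. n16.key = true  [terminal]
23. n14.val = "yq"  ["yq"]
24. n14.env = 26  [S.sig + 16]
25. n8.val = "rm"  ["rm"]
26. n8.env = 28  [h.live * 3 + 31]
27. n0.val = "zrm"  ["z" ++ S₁.val]
28. n0.env = 6  [S₀.sig + S₁.env - 34]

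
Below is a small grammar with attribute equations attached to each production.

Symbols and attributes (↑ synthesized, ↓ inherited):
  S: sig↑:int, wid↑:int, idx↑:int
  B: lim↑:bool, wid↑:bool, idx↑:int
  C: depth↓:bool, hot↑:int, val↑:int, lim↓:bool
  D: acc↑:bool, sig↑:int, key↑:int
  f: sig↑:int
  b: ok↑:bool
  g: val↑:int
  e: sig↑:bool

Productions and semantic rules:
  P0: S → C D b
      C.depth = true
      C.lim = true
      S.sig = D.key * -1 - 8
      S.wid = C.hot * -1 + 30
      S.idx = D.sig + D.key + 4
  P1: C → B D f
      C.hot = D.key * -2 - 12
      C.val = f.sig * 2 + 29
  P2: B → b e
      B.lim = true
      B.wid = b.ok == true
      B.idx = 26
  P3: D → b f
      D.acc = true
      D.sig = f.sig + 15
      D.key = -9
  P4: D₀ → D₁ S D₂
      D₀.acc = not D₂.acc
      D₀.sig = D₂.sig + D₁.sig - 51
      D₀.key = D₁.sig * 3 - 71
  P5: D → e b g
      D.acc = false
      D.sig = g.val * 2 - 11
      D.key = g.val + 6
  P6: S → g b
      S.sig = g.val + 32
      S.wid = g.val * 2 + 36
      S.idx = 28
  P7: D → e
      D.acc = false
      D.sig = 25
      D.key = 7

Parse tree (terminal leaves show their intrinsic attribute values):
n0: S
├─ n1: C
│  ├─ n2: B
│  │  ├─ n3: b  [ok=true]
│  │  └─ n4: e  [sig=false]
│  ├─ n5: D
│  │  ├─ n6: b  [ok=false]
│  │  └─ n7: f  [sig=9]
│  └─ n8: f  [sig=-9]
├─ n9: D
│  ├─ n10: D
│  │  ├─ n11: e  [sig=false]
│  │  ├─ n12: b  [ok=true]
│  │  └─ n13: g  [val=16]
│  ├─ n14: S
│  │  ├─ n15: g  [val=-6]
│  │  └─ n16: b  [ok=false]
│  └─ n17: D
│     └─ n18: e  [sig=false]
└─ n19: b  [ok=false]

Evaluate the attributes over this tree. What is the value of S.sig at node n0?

1. n1.depth = true  [true]
2. n1.lim = true  [true]
3. n3.ok = true  [terminal]
4. n4.sig = false  [terminal]
5. n2.lim = true  [true]
6. n2.wid = true  [b.ok == true]
7. n2.idx = 26  [26]
8. n6.ok = false  [terminal]
9. n7.sig = 9  [terminal]
10. n5.acc = true  [true]
11. n5.sig = 24  [f.sig + 15]
12. n5.key = -9  [-9]
13. n8.sig = -9  [terminal]
14. n1.hot = 6  [D.key * -2 - 12]
15. n1.val = 11  [f.sig * 2 + 29]
16. n11.sig = false  [terminal]
17. n12.ok = true  [terminal]
18. n13.val = 16  [terminal]
19. n10.acc = false  [false]
20. n10.sig = 21  [g.val * 2 - 11]
21. n10.key = 22  [g.val + 6]
22. n15.val = -6  [terminal]
23. n16.ok = false  [terminal]
24. n14.sig = 26  [g.val + 32]
25. n14.wid = 24  [g.val * 2 + 36]
26. n14.idx = 28  [28]
27. n18.sig = false  [terminal]
28. n17.acc = false  [false]
29. n17.sig = 25  [25]
30. n17.key = 7  [7]
31. n9.acc = true  [not D₂.acc]
32. n9.sig = -5  [D₂.sig + D₁.sig - 51]
33. n9.key = -8  [D₁.sig * 3 - 71]
34. n19.ok = false  [terminal]
35. n0.sig = 0  [D.key * -1 - 8]
36. n0.wid = 24  [C.hot * -1 + 30]
37. n0.idx = -9  [D.sig + D.key + 4]

0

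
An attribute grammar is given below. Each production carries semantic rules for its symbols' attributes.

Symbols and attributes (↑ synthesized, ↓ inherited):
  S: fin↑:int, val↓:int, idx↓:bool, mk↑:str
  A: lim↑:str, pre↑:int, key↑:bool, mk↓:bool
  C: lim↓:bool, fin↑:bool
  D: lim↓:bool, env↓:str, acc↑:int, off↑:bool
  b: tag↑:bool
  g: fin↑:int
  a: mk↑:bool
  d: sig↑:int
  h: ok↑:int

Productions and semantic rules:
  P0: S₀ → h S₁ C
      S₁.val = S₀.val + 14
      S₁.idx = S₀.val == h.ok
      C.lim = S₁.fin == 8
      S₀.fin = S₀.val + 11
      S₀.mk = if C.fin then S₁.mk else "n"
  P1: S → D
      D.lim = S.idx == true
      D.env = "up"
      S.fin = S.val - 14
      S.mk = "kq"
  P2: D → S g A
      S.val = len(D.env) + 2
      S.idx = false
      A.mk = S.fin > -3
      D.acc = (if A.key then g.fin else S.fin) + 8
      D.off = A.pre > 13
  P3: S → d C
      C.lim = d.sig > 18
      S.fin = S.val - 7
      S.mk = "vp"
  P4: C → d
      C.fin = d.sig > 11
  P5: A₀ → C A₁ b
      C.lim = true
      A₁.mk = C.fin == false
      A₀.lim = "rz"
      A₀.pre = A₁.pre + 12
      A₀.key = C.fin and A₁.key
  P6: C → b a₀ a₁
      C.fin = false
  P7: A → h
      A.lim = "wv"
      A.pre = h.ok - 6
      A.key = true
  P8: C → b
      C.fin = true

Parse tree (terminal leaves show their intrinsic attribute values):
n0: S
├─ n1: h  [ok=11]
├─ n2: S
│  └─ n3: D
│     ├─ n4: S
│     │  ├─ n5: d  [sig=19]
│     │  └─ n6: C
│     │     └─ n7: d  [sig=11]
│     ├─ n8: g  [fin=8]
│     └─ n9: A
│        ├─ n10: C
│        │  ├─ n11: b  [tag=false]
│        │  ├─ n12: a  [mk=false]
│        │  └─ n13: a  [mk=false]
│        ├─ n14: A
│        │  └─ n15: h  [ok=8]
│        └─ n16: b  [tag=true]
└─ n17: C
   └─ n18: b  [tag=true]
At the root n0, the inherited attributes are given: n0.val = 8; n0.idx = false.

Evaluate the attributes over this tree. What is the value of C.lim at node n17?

true

1. n0.val = 8  [given at root]
2. n0.idx = false  [given at root]
3. n1.ok = 11  [terminal]
4. n2.val = 22  [S₀.val + 14]
5. n2.idx = false  [S₀.val == h.ok]
6. n3.lim = false  [S.idx == true]
7. n3.env = "up"  ["up"]
8. n4.val = 4  [len(D.env) + 2]
9. n4.idx = false  [false]
10. n5.sig = 19  [terminal]
11. n6.lim = true  [d.sig > 18]
12. n7.sig = 11  [terminal]
13. n6.fin = false  [d.sig > 11]
14. n4.fin = -3  [S.val - 7]
15. n4.mk = "vp"  ["vp"]
16. n8.fin = 8  [terminal]
17. n9.mk = false  [S.fin > -3]
18. n10.lim = true  [true]
19. n11.tag = false  [terminal]
20. n12.mk = false  [terminal]
21. n13.mk = false  [terminal]
22. n10.fin = false  [false]
23. n14.mk = true  [C.fin == false]
24. n15.ok = 8  [terminal]
25. n14.lim = "wv"  ["wv"]
26. n14.pre = 2  [h.ok - 6]
27. n14.key = true  [true]
28. n16.tag = true  [terminal]
29. n9.lim = "rz"  ["rz"]
30. n9.pre = 14  [A₁.pre + 12]
31. n9.key = false  [C.fin and A₁.key]
32. n3.acc = 5  [(if A.key then g.fin else S.fin) + 8]
33. n3.off = true  [A.pre > 13]
34. n2.fin = 8  [S.val - 14]
35. n2.mk = "kq"  ["kq"]
36. n17.lim = true  [S₁.fin == 8]
37. n18.tag = true  [terminal]
38. n17.fin = true  [true]
39. n0.fin = 19  [S₀.val + 11]
40. n0.mk = "kq"  [if C.fin then S₁.mk else "n"]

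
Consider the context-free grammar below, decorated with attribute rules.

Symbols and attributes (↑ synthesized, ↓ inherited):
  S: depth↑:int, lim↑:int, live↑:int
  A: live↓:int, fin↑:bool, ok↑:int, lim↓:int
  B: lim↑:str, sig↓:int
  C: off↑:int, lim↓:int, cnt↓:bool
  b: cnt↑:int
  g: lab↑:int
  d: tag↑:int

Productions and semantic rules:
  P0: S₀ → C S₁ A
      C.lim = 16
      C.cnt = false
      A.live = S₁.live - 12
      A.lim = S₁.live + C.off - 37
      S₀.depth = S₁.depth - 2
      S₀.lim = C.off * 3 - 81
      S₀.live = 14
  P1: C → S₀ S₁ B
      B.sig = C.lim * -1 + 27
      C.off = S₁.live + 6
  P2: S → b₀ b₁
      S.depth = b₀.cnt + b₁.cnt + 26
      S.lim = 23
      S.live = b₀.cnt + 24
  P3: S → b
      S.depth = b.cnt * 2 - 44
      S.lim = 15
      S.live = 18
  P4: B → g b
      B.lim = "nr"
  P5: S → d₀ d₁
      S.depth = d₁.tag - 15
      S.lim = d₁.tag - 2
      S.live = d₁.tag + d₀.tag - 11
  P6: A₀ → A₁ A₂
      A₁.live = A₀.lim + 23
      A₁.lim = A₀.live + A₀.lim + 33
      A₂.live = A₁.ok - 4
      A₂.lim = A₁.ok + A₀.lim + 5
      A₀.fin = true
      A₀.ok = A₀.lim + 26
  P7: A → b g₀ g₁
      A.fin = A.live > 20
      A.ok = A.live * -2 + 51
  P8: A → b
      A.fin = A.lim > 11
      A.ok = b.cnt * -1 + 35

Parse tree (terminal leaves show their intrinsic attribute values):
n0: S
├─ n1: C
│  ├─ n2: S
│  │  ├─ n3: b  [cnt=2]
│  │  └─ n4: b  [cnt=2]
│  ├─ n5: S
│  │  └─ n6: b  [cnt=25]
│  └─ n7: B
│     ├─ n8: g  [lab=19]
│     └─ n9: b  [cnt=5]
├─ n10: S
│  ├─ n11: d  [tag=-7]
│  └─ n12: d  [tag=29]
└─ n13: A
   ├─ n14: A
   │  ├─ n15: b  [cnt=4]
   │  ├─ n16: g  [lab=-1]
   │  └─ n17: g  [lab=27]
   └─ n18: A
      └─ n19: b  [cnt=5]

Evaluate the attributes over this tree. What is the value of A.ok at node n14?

1. n1.lim = 16  [16]
2. n1.cnt = false  [false]
3. n3.cnt = 2  [terminal]
4. n4.cnt = 2  [terminal]
5. n2.depth = 30  [b₀.cnt + b₁.cnt + 26]
6. n2.lim = 23  [23]
7. n2.live = 26  [b₀.cnt + 24]
8. n6.cnt = 25  [terminal]
9. n5.depth = 6  [b.cnt * 2 - 44]
10. n5.lim = 15  [15]
11. n5.live = 18  [18]
12. n7.sig = 11  [C.lim * -1 + 27]
13. n8.lab = 19  [terminal]
14. n9.cnt = 5  [terminal]
15. n7.lim = "nr"  ["nr"]
16. n1.off = 24  [S₁.live + 6]
17. n11.tag = -7  [terminal]
18. n12.tag = 29  [terminal]
19. n10.depth = 14  [d₁.tag - 15]
20. n10.lim = 27  [d₁.tag - 2]
21. n10.live = 11  [d₁.tag + d₀.tag - 11]
22. n13.live = -1  [S₁.live - 12]
23. n13.lim = -2  [S₁.live + C.off - 37]
24. n14.live = 21  [A₀.lim + 23]
25. n14.lim = 30  [A₀.live + A₀.lim + 33]
26. n15.cnt = 4  [terminal]
27. n16.lab = -1  [terminal]
28. n17.lab = 27  [terminal]
29. n14.fin = true  [A.live > 20]
30. n14.ok = 9  [A.live * -2 + 51]
31. n18.live = 5  [A₁.ok - 4]
32. n18.lim = 12  [A₁.ok + A₀.lim + 5]
33. n19.cnt = 5  [terminal]
34. n18.fin = true  [A.lim > 11]
35. n18.ok = 30  [b.cnt * -1 + 35]
36. n13.fin = true  [true]
37. n13.ok = 24  [A₀.lim + 26]
38. n0.depth = 12  [S₁.depth - 2]
39. n0.lim = -9  [C.off * 3 - 81]
40. n0.live = 14  [14]

9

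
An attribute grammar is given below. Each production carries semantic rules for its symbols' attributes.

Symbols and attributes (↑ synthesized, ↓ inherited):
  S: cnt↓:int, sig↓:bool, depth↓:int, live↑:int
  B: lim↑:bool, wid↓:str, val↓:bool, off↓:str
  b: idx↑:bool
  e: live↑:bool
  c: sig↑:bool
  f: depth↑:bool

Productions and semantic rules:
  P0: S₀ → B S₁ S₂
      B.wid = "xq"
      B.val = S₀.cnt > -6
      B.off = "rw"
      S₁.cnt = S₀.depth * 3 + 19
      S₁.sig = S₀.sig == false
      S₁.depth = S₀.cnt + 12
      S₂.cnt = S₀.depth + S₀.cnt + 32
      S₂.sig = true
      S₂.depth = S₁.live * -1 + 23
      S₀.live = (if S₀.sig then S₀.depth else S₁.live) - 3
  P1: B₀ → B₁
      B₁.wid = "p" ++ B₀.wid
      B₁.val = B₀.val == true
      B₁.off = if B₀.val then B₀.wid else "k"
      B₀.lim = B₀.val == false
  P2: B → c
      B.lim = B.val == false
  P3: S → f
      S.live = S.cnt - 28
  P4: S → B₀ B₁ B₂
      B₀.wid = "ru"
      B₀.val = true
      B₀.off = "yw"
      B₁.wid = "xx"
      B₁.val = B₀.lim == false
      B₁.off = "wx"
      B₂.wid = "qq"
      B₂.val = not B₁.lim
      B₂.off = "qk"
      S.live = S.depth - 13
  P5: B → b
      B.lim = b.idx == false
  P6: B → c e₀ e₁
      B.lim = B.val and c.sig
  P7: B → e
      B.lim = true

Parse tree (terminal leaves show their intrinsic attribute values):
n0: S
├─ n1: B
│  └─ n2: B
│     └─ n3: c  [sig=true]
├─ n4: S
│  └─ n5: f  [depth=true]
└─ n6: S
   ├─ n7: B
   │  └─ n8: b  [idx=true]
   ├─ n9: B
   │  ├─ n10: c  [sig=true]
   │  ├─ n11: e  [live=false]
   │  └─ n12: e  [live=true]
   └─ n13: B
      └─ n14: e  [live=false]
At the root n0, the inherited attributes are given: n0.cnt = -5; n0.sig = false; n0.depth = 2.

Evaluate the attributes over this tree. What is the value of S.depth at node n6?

1. n0.cnt = -5  [given at root]
2. n0.sig = false  [given at root]
3. n0.depth = 2  [given at root]
4. n1.wid = "xq"  ["xq"]
5. n1.val = true  [S₀.cnt > -6]
6. n1.off = "rw"  ["rw"]
7. n2.wid = "pxq"  ["p" ++ B₀.wid]
8. n2.val = true  [B₀.val == true]
9. n2.off = "xq"  [if B₀.val then B₀.wid else "k"]
10. n3.sig = true  [terminal]
11. n2.lim = false  [B.val == false]
12. n1.lim = false  [B₀.val == false]
13. n4.cnt = 25  [S₀.depth * 3 + 19]
14. n4.sig = true  [S₀.sig == false]
15. n4.depth = 7  [S₀.cnt + 12]
16. n5.depth = true  [terminal]
17. n4.live = -3  [S.cnt - 28]
18. n6.cnt = 29  [S₀.depth + S₀.cnt + 32]
19. n6.sig = true  [true]
20. n6.depth = 26  [S₁.live * -1 + 23]
21. n7.wid = "ru"  ["ru"]
22. n7.val = true  [true]
23. n7.off = "yw"  ["yw"]
24. n8.idx = true  [terminal]
25. n7.lim = false  [b.idx == false]
26. n9.wid = "xx"  ["xx"]
27. n9.val = true  [B₀.lim == false]
28. n9.off = "wx"  ["wx"]
29. n10.sig = true  [terminal]
30. n11.live = false  [terminal]
31. n12.live = true  [terminal]
32. n9.lim = true  [B.val and c.sig]
33. n13.wid = "qq"  ["qq"]
34. n13.val = false  [not B₁.lim]
35. n13.off = "qk"  ["qk"]
36. n14.live = false  [terminal]
37. n13.lim = true  [true]
38. n6.live = 13  [S.depth - 13]
39. n0.live = -6  [(if S₀.sig then S₀.depth else S₁.live) - 3]

26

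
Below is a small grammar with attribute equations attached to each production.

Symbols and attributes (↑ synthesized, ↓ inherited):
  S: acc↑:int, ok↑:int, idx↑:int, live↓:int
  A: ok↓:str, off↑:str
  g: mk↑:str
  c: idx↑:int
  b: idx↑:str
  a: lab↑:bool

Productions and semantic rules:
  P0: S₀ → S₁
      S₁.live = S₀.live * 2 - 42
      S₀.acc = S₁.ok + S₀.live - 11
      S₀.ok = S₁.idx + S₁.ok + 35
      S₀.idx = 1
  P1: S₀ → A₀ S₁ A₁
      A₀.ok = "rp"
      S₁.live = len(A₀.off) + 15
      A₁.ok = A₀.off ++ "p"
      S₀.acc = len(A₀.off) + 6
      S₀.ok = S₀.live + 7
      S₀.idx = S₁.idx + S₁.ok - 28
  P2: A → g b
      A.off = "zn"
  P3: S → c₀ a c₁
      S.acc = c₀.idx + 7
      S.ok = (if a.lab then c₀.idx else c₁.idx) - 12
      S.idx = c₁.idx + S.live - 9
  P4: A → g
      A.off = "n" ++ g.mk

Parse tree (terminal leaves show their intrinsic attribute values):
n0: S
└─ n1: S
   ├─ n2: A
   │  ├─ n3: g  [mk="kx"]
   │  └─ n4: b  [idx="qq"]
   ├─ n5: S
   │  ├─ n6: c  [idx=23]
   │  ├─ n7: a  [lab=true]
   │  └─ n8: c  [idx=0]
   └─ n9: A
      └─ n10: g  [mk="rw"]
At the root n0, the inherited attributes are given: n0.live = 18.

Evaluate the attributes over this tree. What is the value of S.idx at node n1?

1. n0.live = 18  [given at root]
2. n1.live = -6  [S₀.live * 2 - 42]
3. n2.ok = "rp"  ["rp"]
4. n3.mk = "kx"  [terminal]
5. n4.idx = "qq"  [terminal]
6. n2.off = "zn"  ["zn"]
7. n5.live = 17  [len(A₀.off) + 15]
8. n6.idx = 23  [terminal]
9. n7.lab = true  [terminal]
10. n8.idx = 0  [terminal]
11. n5.acc = 30  [c₀.idx + 7]
12. n5.ok = 11  [(if a.lab then c₀.idx else c₁.idx) - 12]
13. n5.idx = 8  [c₁.idx + S.live - 9]
14. n9.ok = "znp"  [A₀.off ++ "p"]
15. n10.mk = "rw"  [terminal]
16. n9.off = "nrw"  ["n" ++ g.mk]
17. n1.acc = 8  [len(A₀.off) + 6]
18. n1.ok = 1  [S₀.live + 7]
19. n1.idx = -9  [S₁.idx + S₁.ok - 28]
20. n0.acc = 8  [S₁.ok + S₀.live - 11]
21. n0.ok = 27  [S₁.idx + S₁.ok + 35]
22. n0.idx = 1  [1]

-9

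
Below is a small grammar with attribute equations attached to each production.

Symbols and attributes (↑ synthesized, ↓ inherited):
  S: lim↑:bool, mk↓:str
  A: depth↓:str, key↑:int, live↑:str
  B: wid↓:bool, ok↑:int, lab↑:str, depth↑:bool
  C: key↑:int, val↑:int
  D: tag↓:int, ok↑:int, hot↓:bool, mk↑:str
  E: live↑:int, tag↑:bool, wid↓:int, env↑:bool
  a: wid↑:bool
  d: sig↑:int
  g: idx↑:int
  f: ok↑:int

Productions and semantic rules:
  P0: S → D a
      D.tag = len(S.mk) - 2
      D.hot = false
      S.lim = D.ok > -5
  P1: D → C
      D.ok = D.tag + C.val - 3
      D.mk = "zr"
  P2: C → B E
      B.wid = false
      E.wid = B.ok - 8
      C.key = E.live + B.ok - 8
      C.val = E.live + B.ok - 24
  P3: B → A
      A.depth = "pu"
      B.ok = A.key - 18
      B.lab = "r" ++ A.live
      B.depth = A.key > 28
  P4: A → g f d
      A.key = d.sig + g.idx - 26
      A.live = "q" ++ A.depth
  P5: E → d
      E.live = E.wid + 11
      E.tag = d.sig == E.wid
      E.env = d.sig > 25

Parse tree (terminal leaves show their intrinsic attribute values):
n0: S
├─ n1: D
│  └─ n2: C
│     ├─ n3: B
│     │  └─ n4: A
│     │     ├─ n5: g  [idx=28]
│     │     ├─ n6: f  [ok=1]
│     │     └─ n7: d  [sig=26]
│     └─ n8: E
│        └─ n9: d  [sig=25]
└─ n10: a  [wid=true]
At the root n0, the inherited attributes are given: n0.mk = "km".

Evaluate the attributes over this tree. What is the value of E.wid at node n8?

1. n0.mk = "km"  [given at root]
2. n1.tag = 0  [len(S.mk) - 2]
3. n1.hot = false  [false]
4. n3.wid = false  [false]
5. n4.depth = "pu"  ["pu"]
6. n5.idx = 28  [terminal]
7. n6.ok = 1  [terminal]
8. n7.sig = 26  [terminal]
9. n4.key = 28  [d.sig + g.idx - 26]
10. n4.live = "qpu"  ["q" ++ A.depth]
11. n3.ok = 10  [A.key - 18]
12. n3.lab = "rqpu"  ["r" ++ A.live]
13. n3.depth = false  [A.key > 28]
14. n8.wid = 2  [B.ok - 8]
15. n9.sig = 25  [terminal]
16. n8.live = 13  [E.wid + 11]
17. n8.tag = false  [d.sig == E.wid]
18. n8.env = false  [d.sig > 25]
19. n2.key = 15  [E.live + B.ok - 8]
20. n2.val = -1  [E.live + B.ok - 24]
21. n1.ok = -4  [D.tag + C.val - 3]
22. n1.mk = "zr"  ["zr"]
23. n10.wid = true  [terminal]
24. n0.lim = true  [D.ok > -5]

2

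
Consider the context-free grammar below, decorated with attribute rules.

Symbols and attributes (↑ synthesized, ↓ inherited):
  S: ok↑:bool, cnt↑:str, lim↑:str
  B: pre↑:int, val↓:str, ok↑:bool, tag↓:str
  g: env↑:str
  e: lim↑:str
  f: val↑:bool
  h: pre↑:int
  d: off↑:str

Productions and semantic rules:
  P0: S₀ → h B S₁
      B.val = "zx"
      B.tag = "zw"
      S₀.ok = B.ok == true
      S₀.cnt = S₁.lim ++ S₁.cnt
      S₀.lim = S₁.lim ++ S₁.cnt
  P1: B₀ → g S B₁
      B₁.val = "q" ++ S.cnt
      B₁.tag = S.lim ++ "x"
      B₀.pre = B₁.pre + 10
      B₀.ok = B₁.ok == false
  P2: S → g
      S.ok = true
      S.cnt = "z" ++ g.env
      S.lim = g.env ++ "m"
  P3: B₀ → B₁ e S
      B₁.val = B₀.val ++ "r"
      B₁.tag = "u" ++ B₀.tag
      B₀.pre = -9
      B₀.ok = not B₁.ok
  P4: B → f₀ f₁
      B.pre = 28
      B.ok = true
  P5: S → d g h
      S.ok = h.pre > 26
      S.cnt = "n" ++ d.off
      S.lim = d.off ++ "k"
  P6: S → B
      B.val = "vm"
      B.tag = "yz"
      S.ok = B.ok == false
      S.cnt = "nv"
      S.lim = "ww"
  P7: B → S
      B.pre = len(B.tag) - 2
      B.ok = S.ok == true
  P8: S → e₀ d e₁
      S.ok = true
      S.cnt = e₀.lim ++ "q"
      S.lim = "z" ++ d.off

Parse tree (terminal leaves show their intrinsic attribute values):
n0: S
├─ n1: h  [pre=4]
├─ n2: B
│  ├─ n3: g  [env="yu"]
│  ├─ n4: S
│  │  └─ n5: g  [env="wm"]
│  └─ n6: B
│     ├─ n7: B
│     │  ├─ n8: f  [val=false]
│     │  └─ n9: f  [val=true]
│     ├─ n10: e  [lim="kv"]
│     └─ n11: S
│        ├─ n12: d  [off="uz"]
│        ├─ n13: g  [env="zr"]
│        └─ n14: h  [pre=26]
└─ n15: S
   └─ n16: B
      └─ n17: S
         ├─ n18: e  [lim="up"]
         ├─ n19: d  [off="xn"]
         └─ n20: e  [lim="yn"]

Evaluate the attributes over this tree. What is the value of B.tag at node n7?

"uwmmx"

1. n1.pre = 4  [terminal]
2. n2.val = "zx"  ["zx"]
3. n2.tag = "zw"  ["zw"]
4. n3.env = "yu"  [terminal]
5. n5.env = "wm"  [terminal]
6. n4.ok = true  [true]
7. n4.cnt = "zwm"  ["z" ++ g.env]
8. n4.lim = "wmm"  [g.env ++ "m"]
9. n6.val = "qzwm"  ["q" ++ S.cnt]
10. n6.tag = "wmmx"  [S.lim ++ "x"]
11. n7.val = "qzwmr"  [B₀.val ++ "r"]
12. n7.tag = "uwmmx"  ["u" ++ B₀.tag]
13. n8.val = false  [terminal]
14. n9.val = true  [terminal]
15. n7.pre = 28  [28]
16. n7.ok = true  [true]
17. n10.lim = "kv"  [terminal]
18. n12.off = "uz"  [terminal]
19. n13.env = "zr"  [terminal]
20. n14.pre = 26  [terminal]
21. n11.ok = false  [h.pre > 26]
22. n11.cnt = "nuz"  ["n" ++ d.off]
23. n11.lim = "uzk"  [d.off ++ "k"]
24. n6.pre = -9  [-9]
25. n6.ok = false  [not B₁.ok]
26. n2.pre = 1  [B₁.pre + 10]
27. n2.ok = true  [B₁.ok == false]
28. n16.val = "vm"  ["vm"]
29. n16.tag = "yz"  ["yz"]
30. n18.lim = "up"  [terminal]
31. n19.off = "xn"  [terminal]
32. n20.lim = "yn"  [terminal]
33. n17.ok = true  [true]
34. n17.cnt = "upq"  [e₀.lim ++ "q"]
35. n17.lim = "zxn"  ["z" ++ d.off]
36. n16.pre = 0  [len(B.tag) - 2]
37. n16.ok = true  [S.ok == true]
38. n15.ok = false  [B.ok == false]
39. n15.cnt = "nv"  ["nv"]
40. n15.lim = "ww"  ["ww"]
41. n0.ok = true  [B.ok == true]
42. n0.cnt = "wwnv"  [S₁.lim ++ S₁.cnt]
43. n0.lim = "wwnv"  [S₁.lim ++ S₁.cnt]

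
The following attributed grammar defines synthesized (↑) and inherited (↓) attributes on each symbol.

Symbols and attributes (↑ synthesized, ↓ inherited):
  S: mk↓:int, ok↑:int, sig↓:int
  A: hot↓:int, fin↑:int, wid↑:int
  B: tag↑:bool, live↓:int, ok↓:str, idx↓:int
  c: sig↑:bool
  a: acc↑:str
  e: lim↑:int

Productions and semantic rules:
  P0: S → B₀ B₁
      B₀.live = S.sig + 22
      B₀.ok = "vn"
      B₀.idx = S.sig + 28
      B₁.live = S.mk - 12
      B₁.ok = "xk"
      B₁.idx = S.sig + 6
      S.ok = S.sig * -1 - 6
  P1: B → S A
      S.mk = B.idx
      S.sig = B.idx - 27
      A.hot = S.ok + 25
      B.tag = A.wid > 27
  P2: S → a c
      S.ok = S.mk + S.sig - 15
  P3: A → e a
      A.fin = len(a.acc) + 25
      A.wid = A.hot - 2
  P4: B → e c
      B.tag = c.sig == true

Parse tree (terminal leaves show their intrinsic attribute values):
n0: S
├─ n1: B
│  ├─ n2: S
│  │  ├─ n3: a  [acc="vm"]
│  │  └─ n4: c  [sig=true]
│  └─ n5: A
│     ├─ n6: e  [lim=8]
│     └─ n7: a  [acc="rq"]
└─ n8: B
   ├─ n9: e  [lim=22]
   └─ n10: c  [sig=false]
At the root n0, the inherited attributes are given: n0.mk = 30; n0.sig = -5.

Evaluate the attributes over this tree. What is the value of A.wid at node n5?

1. n0.mk = 30  [given at root]
2. n0.sig = -5  [given at root]
3. n1.live = 17  [S.sig + 22]
4. n1.ok = "vn"  ["vn"]
5. n1.idx = 23  [S.sig + 28]
6. n2.mk = 23  [B.idx]
7. n2.sig = -4  [B.idx - 27]
8. n3.acc = "vm"  [terminal]
9. n4.sig = true  [terminal]
10. n2.ok = 4  [S.mk + S.sig - 15]
11. n5.hot = 29  [S.ok + 25]
12. n6.lim = 8  [terminal]
13. n7.acc = "rq"  [terminal]
14. n5.fin = 27  [len(a.acc) + 25]
15. n5.wid = 27  [A.hot - 2]
16. n1.tag = false  [A.wid > 27]
17. n8.live = 18  [S.mk - 12]
18. n8.ok = "xk"  ["xk"]
19. n8.idx = 1  [S.sig + 6]
20. n9.lim = 22  [terminal]
21. n10.sig = false  [terminal]
22. n8.tag = false  [c.sig == true]
23. n0.ok = -1  [S.sig * -1 - 6]

27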